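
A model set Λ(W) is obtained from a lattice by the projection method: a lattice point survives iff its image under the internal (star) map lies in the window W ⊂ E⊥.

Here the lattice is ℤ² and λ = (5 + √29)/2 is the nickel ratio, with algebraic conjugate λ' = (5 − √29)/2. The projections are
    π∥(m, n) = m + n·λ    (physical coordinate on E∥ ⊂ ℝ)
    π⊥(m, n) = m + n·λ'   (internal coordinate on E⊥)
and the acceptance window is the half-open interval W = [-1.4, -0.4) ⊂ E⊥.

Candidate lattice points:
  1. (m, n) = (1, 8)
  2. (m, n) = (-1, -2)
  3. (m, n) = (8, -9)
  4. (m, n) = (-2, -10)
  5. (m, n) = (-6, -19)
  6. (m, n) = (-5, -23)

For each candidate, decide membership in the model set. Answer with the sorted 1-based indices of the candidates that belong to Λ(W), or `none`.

Numerically λ ≈ 5.1926 and λ' = −1/λ ≈ -0.1926.
#1 (1,8): internal coord 1 + (8)·λ' = -0.5407; -0.5407 ∈ [-1.4, -0.4) → IN Λ
#2 (-1,-2): internal coord -1 + (-2)·λ' = -0.6148; -0.6148 ∈ [-1.4, -0.4) → IN Λ
#3 (8,-9): internal coord 8 + (-9)·λ' = +9.7332; +9.7332 ∉ [-1.4, -0.4) → out
#4 (-2,-10): internal coord -2 + (-10)·λ' = -0.0742; -0.0742 ∉ [-1.4, -0.4) → out
#5 (-6,-19): internal coord -6 + (-19)·λ' = -2.3409; -2.3409 ∉ [-1.4, -0.4) → out
#6 (-5,-23): internal coord -5 + (-23)·λ' = -0.5706; -0.5706 ∈ [-1.4, -0.4) → IN Λ

1, 2, 6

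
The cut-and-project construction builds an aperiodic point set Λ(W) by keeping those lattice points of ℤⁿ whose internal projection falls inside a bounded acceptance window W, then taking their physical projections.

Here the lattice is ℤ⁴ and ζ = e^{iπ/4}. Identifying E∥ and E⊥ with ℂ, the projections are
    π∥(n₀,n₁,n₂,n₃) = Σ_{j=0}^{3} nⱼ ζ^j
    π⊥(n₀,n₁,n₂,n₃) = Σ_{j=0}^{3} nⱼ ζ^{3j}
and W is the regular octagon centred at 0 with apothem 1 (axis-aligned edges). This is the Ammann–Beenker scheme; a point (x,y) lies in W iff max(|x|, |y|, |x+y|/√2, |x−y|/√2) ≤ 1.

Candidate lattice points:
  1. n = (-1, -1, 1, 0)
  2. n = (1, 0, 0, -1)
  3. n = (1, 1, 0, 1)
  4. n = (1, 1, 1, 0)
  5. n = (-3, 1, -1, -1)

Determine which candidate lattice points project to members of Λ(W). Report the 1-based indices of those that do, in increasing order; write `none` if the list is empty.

2, 4

Internal map: ζ^{3j} for j=0..3 gives (1,0), (−√2/2,√2/2), (0,−1), (√2/2,√2/2).
#1 (-1, -1, 1, 0): internal (-0.2929, -1.7071); octagon support 1.7071 vs apothem 1 → ∉ W
#2 (1, 0, 0, -1): internal (0.2929, -0.7071); octagon support 0.7071 vs apothem 1 → ∈ W
#3 (1, 1, 0, 1): internal (1.0000, 1.4142); octagon support 1.7071 vs apothem 1 → ∉ W
#4 (1, 1, 1, 0): internal (0.2929, -0.2929); octagon support 0.4142 vs apothem 1 → ∈ W
#5 (-3, 1, -1, -1): internal (-4.4142, 1.0000); octagon support 4.4142 vs apothem 1 → ∉ W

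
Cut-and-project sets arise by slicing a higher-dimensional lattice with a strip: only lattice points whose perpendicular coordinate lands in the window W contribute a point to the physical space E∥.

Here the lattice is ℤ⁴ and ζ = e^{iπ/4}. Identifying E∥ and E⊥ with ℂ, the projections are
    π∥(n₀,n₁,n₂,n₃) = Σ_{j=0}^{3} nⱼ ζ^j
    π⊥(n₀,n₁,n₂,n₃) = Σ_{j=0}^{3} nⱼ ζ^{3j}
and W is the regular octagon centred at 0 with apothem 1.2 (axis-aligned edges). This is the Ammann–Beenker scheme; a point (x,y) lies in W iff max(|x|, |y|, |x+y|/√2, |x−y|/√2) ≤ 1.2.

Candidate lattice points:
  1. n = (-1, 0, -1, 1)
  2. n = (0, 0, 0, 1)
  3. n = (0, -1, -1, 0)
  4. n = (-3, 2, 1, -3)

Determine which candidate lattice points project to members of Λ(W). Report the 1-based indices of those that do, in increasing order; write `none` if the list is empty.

2, 3

Internal map: ζ^{3j} for j=0..3 gives (1,0), (−√2/2,√2/2), (0,−1), (√2/2,√2/2).
candidate 1: n = (-1, 0, -1, 1) → π⊥ ≈ (-0.29289, +1.70711); max(|x|,|y|,|x±y|/√2) = 1.70711 > 1.2 ⇒ ∉ W
candidate 2: n = (0, 0, 0, 1) → π⊥ ≈ (+0.70711, +0.70711); max(|x|,|y|,|x±y|/√2) = 1.00000 ≤ 1.2 ⇒ ∈ W
candidate 3: n = (0, -1, -1, 0) → π⊥ ≈ (+0.70711, +0.29289); max(|x|,|y|,|x±y|/√2) = 0.70711 ≤ 1.2 ⇒ ∈ W
candidate 4: n = (-3, 2, 1, -3) → π⊥ ≈ (-6.53553, -1.70711); max(|x|,|y|,|x±y|/√2) = 6.53553 > 1.2 ⇒ ∉ W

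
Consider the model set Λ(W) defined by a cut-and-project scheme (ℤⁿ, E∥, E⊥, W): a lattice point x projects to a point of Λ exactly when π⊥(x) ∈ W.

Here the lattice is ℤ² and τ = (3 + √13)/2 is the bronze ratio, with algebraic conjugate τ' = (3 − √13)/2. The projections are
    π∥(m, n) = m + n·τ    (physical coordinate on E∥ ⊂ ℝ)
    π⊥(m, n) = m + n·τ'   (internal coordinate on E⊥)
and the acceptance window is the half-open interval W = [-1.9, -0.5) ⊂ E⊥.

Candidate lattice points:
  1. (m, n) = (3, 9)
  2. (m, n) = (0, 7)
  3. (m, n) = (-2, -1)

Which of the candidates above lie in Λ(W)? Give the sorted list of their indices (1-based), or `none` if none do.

Numerically τ ≈ 3.3028 and τ' = −1/τ ≈ -0.3028.
candidate 1: (m,n)=(3,9) → π∥ = 3+9·τ ≈ 32.7250, π⊥ = 3+9·τ' ≈ 0.2750 ∉ [-1.9, -0.5) ⇒ out
candidate 2: (m,n)=(0,7) → π∥ = 0+7·τ ≈ 23.1194, π⊥ = 0+7·τ' ≈ -2.1194 ∉ [-1.9, -0.5) ⇒ out
candidate 3: (m,n)=(-2,-1) → π∥ = -2-1·τ ≈ -5.3028, π⊥ = -2-1·τ' ≈ -1.6972 ∈ [-1.9, -0.5) ⇒ IN Λ

3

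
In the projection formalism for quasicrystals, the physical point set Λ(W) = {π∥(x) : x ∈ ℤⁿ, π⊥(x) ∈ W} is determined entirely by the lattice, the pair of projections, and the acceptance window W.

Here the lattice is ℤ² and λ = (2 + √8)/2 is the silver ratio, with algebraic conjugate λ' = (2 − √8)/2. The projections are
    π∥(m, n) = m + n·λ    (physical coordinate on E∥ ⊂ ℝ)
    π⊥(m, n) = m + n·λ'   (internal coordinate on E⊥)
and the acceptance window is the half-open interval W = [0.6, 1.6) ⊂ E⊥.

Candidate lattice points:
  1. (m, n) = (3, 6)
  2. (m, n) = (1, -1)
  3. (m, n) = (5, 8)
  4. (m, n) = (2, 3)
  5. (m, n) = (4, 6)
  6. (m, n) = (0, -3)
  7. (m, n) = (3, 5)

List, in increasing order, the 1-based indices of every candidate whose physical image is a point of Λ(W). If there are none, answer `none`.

2, 4, 5, 6, 7

Numerically λ ≈ 2.4142 and λ' = −1/λ ≈ -0.4142.
[1] lift (3,6): star map gives 0.5147; window check 0.6 ≤ 0.5147 < 1.6 is false → out
[2] lift (1,-1): star map gives 1.4142; window check 0.6 ≤ 1.4142 < 1.6 is true → IN Λ
[3] lift (5,8): star map gives 1.6863; window check 0.6 ≤ 1.6863 < 1.6 is false → out
[4] lift (2,3): star map gives 0.7574; window check 0.6 ≤ 0.7574 < 1.6 is true → IN Λ
[5] lift (4,6): star map gives 1.5147; window check 0.6 ≤ 1.5147 < 1.6 is true → IN Λ
[6] lift (0,-3): star map gives 1.2426; window check 0.6 ≤ 1.2426 < 1.6 is true → IN Λ
[7] lift (3,5): star map gives 0.9289; window check 0.6 ≤ 0.9289 < 1.6 is true → IN Λ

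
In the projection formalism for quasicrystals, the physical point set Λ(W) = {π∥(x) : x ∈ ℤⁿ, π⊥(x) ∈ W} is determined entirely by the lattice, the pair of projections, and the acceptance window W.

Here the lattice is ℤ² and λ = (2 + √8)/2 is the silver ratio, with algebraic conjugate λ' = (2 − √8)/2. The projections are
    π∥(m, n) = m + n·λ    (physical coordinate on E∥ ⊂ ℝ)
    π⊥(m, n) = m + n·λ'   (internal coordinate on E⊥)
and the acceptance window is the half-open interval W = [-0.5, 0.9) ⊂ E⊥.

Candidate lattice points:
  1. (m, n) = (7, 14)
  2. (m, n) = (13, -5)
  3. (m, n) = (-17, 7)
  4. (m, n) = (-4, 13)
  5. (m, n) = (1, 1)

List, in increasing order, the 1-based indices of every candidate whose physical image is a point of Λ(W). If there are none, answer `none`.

Compute λ' = (2−√8)/2 = -0.41421, so π⊥(m,n) = m -0.41421·n.
[1] lift (7,14): star map gives 1.20101; window check -0.5 ≤ 1.20101 < 0.9 is false → out
[2] lift (13,-5): star map gives 15.07107; window check -0.5 ≤ 15.07107 < 0.9 is false → out
[3] lift (-17,7): star map gives -19.89949; window check -0.5 ≤ -19.89949 < 0.9 is false → out
[4] lift (-4,13): star map gives -9.38478; window check -0.5 ≤ -9.38478 < 0.9 is false → out
[5] lift (1,1): star map gives 0.58579; window check -0.5 ≤ 0.58579 < 0.9 is true → IN Λ

5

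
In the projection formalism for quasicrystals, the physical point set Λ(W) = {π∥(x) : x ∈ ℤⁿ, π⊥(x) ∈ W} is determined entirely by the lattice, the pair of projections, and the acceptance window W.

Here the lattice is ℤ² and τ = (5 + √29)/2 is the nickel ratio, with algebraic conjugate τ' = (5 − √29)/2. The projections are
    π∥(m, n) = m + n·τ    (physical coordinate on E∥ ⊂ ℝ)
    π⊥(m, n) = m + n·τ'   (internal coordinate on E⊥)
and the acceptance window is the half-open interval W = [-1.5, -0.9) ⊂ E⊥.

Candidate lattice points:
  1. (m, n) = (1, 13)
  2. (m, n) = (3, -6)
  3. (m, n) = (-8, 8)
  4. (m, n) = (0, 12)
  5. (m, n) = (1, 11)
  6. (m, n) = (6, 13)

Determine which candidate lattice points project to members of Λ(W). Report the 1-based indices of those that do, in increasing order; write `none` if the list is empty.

5

Numerically τ ≈ 5.192582 and τ' = −1/τ ≈ -0.192582.
candidate 1: (m,n)=(1,13) → π∥ = 1+13·τ ≈ 68.503571, π⊥ = 1+13·τ' ≈ -1.503571 ∉ [-1.5, -0.9) ⇒ out
candidate 2: (m,n)=(3,-6) → π∥ = 3-6·τ ≈ -28.155494, π⊥ = 3-6·τ' ≈ 4.155494 ∉ [-1.5, -0.9) ⇒ out
candidate 3: (m,n)=(-8,8) → π∥ = -8+8·τ ≈ 33.540659, π⊥ = -8+8·τ' ≈ -9.540659 ∉ [-1.5, -0.9) ⇒ out
candidate 4: (m,n)=(0,12) → π∥ = 0+12·τ ≈ 62.310989, π⊥ = 0+12·τ' ≈ -2.310989 ∉ [-1.5, -0.9) ⇒ out
candidate 5: (m,n)=(1,11) → π∥ = 1+11·τ ≈ 58.118406, π⊥ = 1+11·τ' ≈ -1.118406 ∈ [-1.5, -0.9) ⇒ IN Λ
candidate 6: (m,n)=(6,13) → π∥ = 6+13·τ ≈ 73.503571, π⊥ = 6+13·τ' ≈ 3.496429 ∉ [-1.5, -0.9) ⇒ out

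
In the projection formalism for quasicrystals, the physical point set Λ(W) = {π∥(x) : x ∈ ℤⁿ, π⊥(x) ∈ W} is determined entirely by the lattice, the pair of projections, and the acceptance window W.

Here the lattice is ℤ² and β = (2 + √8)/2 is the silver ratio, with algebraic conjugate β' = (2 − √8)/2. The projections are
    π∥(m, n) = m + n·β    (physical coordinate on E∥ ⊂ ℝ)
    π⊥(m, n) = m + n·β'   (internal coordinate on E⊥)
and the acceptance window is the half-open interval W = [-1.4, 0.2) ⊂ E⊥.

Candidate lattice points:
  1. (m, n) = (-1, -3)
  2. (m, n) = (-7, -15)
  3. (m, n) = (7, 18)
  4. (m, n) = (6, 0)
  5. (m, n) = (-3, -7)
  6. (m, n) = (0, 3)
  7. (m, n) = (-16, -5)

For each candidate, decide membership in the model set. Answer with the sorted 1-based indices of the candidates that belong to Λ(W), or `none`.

2, 3, 5, 6

Numerically β ≈ 2.4142 and β' = −1/β ≈ -0.4142.
[1] lift (-1,-3): star map gives 0.2426; window check -1.4 ≤ 0.2426 < 0.2 is false → out
[2] lift (-7,-15): star map gives -0.7868; window check -1.4 ≤ -0.7868 < 0.2 is true → IN Λ
[3] lift (7,18): star map gives -0.4558; window check -1.4 ≤ -0.4558 < 0.2 is true → IN Λ
[4] lift (6,0): star map gives 6.0000; window check -1.4 ≤ 6.0000 < 0.2 is false → out
[5] lift (-3,-7): star map gives -0.1005; window check -1.4 ≤ -0.1005 < 0.2 is true → IN Λ
[6] lift (0,3): star map gives -1.2426; window check -1.4 ≤ -1.2426 < 0.2 is true → IN Λ
[7] lift (-16,-5): star map gives -13.9289; window check -1.4 ≤ -13.9289 < 0.2 is false → out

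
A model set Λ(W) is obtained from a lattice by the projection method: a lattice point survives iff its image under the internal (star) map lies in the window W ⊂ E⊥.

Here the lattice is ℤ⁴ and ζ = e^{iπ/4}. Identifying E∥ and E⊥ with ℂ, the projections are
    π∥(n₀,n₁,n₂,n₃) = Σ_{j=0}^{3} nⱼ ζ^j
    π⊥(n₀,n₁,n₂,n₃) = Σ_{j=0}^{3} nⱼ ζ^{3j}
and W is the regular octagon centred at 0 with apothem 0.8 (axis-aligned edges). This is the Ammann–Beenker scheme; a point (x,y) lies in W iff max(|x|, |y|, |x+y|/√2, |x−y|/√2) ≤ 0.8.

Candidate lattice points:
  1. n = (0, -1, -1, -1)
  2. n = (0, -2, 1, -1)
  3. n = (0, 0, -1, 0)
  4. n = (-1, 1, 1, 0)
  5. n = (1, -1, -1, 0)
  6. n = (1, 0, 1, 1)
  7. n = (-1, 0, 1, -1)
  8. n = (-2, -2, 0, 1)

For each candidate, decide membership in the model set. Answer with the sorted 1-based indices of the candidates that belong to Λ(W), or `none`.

1, 8

With ζ = e^{iπ/4} the internal vectors are ζ^0,ζ^3,ζ^6,ζ^9.
candidate 1: n = (0, -1, -1, -1) → π⊥ ≈ (+0.0000, -0.4142); max(|x|,|y|,|x±y|/√2) = 0.4142 ≤ 0.8 ⇒ ∈ W
candidate 2: n = (0, -2, 1, -1) → π⊥ ≈ (+0.7071, -3.1213); max(|x|,|y|,|x±y|/√2) = 3.1213 > 0.8 ⇒ ∉ W
candidate 3: n = (0, 0, -1, 0) → π⊥ ≈ (+0.0000, +1.0000); max(|x|,|y|,|x±y|/√2) = 1.0000 > 0.8 ⇒ ∉ W
candidate 4: n = (-1, 1, 1, 0) → π⊥ ≈ (-1.7071, -0.2929); max(|x|,|y|,|x±y|/√2) = 1.7071 > 0.8 ⇒ ∉ W
candidate 5: n = (1, -1, -1, 0) → π⊥ ≈ (+1.7071, +0.2929); max(|x|,|y|,|x±y|/√2) = 1.7071 > 0.8 ⇒ ∉ W
candidate 6: n = (1, 0, 1, 1) → π⊥ ≈ (+1.7071, -0.2929); max(|x|,|y|,|x±y|/√2) = 1.7071 > 0.8 ⇒ ∉ W
candidate 7: n = (-1, 0, 1, -1) → π⊥ ≈ (-1.7071, -1.7071); max(|x|,|y|,|x±y|/√2) = 2.4142 > 0.8 ⇒ ∉ W
candidate 8: n = (-2, -2, 0, 1) → π⊥ ≈ (+0.1213, -0.7071); max(|x|,|y|,|x±y|/√2) = 0.7071 ≤ 0.8 ⇒ ∈ W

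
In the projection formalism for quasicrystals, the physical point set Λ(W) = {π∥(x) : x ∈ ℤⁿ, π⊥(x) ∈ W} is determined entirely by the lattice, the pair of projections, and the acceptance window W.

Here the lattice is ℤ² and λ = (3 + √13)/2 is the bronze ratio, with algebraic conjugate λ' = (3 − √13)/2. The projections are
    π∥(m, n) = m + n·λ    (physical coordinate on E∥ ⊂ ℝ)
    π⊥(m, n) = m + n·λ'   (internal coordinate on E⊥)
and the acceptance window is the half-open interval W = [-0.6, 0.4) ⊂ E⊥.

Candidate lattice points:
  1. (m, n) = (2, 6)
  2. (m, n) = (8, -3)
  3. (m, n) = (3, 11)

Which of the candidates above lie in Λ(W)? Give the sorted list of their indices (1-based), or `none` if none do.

1, 3

λ' = (3−√13)/2 ≈ -0.302776.
[1] lift (2,6): star map gives 0.183346; window check -0.6 ≤ 0.183346 < 0.4 is true → IN Λ
[2] lift (8,-3): star map gives 8.908327; window check -0.6 ≤ 8.908327 < 0.4 is false → out
[3] lift (3,11): star map gives -0.330532; window check -0.6 ≤ -0.330532 < 0.4 is true → IN Λ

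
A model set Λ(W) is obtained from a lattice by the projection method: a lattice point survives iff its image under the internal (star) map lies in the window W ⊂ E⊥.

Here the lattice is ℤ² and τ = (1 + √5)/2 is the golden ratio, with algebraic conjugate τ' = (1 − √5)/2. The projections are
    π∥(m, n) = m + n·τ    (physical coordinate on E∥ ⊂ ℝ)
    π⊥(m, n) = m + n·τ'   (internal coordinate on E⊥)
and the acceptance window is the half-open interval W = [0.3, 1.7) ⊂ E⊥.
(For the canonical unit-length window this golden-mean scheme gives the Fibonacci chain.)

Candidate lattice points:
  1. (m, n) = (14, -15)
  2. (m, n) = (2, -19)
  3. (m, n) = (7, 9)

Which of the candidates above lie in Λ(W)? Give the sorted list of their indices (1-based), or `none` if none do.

3

Numerically τ ≈ 1.61803 and τ' = −1/τ ≈ -0.61803.
[1] lift (14,-15): star map gives 23.27051; window check 0.3 ≤ 23.27051 < 1.7 is false → out
[2] lift (2,-19): star map gives 13.74265; window check 0.3 ≤ 13.74265 < 1.7 is false → out
[3] lift (7,9): star map gives 1.43769; window check 0.3 ≤ 1.43769 < 1.7 is true → IN Λ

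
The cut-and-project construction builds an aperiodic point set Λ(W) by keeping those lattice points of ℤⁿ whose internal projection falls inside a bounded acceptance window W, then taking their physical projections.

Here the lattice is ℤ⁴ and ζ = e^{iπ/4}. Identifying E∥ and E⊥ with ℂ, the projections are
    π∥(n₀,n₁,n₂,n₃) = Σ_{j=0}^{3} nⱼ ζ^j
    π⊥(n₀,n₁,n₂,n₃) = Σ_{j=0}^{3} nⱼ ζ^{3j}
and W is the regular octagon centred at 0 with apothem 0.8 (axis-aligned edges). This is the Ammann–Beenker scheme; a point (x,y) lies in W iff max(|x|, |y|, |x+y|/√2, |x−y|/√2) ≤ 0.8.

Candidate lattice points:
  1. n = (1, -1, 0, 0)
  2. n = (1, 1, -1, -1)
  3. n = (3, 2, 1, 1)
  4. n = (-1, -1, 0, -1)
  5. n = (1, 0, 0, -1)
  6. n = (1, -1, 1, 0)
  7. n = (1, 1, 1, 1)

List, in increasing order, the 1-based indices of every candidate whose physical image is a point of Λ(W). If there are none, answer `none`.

With ζ = e^{iπ/4} the internal vectors are ζ^0,ζ^3,ζ^6,ζ^9.
#1 (1, -1, 0, 0): internal (1.7071, -0.7071); octagon support 1.7071 vs apothem 0.8 → ∉ W
#2 (1, 1, -1, -1): internal (-0.4142, 1.0000); octagon support 1.0000 vs apothem 0.8 → ∉ W
#3 (3, 2, 1, 1): internal (2.2929, 1.1213); octagon support 2.4142 vs apothem 0.8 → ∉ W
#4 (-1, -1, 0, -1): internal (-1.0000, -1.4142); octagon support 1.7071 vs apothem 0.8 → ∉ W
#5 (1, 0, 0, -1): internal (0.2929, -0.7071); octagon support 0.7071 vs apothem 0.8 → ∈ W
#6 (1, -1, 1, 0): internal (1.7071, -1.7071); octagon support 2.4142 vs apothem 0.8 → ∉ W
#7 (1, 1, 1, 1): internal (1.0000, 0.4142); octagon support 1.0000 vs apothem 0.8 → ∉ W

5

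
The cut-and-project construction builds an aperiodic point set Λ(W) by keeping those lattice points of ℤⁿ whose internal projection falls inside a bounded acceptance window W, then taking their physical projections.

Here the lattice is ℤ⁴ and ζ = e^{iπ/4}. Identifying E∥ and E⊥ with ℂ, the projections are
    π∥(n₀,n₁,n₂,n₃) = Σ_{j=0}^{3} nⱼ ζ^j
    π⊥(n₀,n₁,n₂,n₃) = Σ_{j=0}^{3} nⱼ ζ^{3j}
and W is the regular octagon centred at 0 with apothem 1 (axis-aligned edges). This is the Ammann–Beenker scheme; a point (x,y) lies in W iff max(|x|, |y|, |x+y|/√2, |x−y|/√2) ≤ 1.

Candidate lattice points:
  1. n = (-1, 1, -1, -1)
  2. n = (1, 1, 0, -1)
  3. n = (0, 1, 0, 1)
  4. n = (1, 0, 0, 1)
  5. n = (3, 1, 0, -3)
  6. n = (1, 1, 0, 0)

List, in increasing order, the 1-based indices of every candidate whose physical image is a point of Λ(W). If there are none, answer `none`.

2, 6

With ζ = e^{iπ/4} the internal vectors are ζ^0,ζ^3,ζ^6,ζ^9.
#1 (-1, 1, -1, -1): internal (-2.41421, 1.00000); octagon support 2.41421 vs apothem 1 → ∉ W
#2 (1, 1, 0, -1): internal (-0.41421, 0.00000); octagon support 0.41421 vs apothem 1 → ∈ W
#3 (0, 1, 0, 1): internal (0.00000, 1.41421); octagon support 1.41421 vs apothem 1 → ∉ W
#4 (1, 0, 0, 1): internal (1.70711, 0.70711); octagon support 1.70711 vs apothem 1 → ∉ W
#5 (3, 1, 0, -3): internal (0.17157, -1.41421); octagon support 1.41421 vs apothem 1 → ∉ W
#6 (1, 1, 0, 0): internal (0.29289, 0.70711); octagon support 0.70711 vs apothem 1 → ∈ W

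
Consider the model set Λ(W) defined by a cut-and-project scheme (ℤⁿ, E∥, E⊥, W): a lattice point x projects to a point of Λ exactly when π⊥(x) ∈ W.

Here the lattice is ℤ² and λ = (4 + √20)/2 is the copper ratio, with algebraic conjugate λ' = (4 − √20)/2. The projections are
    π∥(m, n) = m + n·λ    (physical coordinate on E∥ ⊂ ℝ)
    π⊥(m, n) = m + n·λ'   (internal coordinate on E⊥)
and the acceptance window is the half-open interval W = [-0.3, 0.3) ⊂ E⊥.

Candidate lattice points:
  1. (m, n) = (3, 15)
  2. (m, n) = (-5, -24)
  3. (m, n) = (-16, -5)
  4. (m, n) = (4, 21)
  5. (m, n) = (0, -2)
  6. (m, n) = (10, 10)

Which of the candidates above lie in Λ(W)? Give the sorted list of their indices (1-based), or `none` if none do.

none

λ' = (4−√20)/2 ≈ -0.236068.
candidate 1: (m,n)=(3,15) → π∥ = 3+15·λ ≈ 66.541020, π⊥ = 3+15·λ' ≈ -0.541020 ∉ [-0.3, 0.3) ⇒ out
candidate 2: (m,n)=(-5,-24) → π∥ = -5-24·λ ≈ -106.665631, π⊥ = -5-24·λ' ≈ 0.665631 ∉ [-0.3, 0.3) ⇒ out
candidate 3: (m,n)=(-16,-5) → π∥ = -16-5·λ ≈ -37.180340, π⊥ = -16-5·λ' ≈ -14.819660 ∉ [-0.3, 0.3) ⇒ out
candidate 4: (m,n)=(4,21) → π∥ = 4+21·λ ≈ 92.957428, π⊥ = 4+21·λ' ≈ -0.957428 ∉ [-0.3, 0.3) ⇒ out
candidate 5: (m,n)=(0,-2) → π∥ = 0-2·λ ≈ -8.472136, π⊥ = 0-2·λ' ≈ 0.472136 ∉ [-0.3, 0.3) ⇒ out
candidate 6: (m,n)=(10,10) → π∥ = 10+10·λ ≈ 52.360680, π⊥ = 10+10·λ' ≈ 7.639320 ∉ [-0.3, 0.3) ⇒ out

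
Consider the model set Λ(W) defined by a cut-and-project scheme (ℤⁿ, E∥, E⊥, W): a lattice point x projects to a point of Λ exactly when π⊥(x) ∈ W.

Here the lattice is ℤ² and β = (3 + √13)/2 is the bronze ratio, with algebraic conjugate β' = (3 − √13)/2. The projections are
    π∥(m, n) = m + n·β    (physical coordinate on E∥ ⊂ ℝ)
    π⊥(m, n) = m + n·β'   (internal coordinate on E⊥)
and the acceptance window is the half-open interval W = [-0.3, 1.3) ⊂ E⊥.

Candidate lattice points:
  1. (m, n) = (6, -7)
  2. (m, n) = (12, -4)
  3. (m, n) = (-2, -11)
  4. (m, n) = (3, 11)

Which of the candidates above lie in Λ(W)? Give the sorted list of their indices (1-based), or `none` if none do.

Numerically β ≈ 3.302776 and β' = −1/β ≈ -0.302776.
candidate 1: (m,n)=(6,-7) → π∥ = 6-7·β ≈ -17.119429, π⊥ = 6-7·β' ≈ 8.119429 ∉ [-0.3, 1.3) ⇒ out
candidate 2: (m,n)=(12,-4) → π∥ = 12-4·β ≈ -1.211103, π⊥ = 12-4·β' ≈ 13.211103 ∉ [-0.3, 1.3) ⇒ out
candidate 3: (m,n)=(-2,-11) → π∥ = -2-11·β ≈ -38.330532, π⊥ = -2-11·β' ≈ 1.330532 ∉ [-0.3, 1.3) ⇒ out
candidate 4: (m,n)=(3,11) → π∥ = 3+11·β ≈ 39.330532, π⊥ = 3+11·β' ≈ -0.330532 ∉ [-0.3, 1.3) ⇒ out

none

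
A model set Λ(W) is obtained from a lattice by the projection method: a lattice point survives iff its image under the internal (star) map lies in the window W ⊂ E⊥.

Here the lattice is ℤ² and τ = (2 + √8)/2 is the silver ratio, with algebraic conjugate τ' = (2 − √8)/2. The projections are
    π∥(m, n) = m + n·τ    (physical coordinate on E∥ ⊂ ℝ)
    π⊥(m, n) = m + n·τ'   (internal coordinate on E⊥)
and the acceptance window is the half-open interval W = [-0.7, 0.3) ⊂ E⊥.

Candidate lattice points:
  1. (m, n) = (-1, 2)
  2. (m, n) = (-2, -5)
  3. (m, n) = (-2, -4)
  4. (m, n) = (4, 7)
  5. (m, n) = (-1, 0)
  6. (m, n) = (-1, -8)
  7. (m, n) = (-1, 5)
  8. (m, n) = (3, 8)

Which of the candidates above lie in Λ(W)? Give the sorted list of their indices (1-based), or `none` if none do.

2, 3, 8

Compute τ' = (2−√8)/2 = -0.414214, so π⊥(m,n) = m -0.414214·n.
#1 (-1,2): internal coord -1 + (2)·τ' = -1.828427; -1.828427 ∉ [-0.7, 0.3) → out
#2 (-2,-5): internal coord -2 + (-5)·τ' = +0.071068; +0.071068 ∈ [-0.7, 0.3) → IN Λ
#3 (-2,-4): internal coord -2 + (-4)·τ' = -0.343146; -0.343146 ∈ [-0.7, 0.3) → IN Λ
#4 (4,7): internal coord 4 + (7)·τ' = +1.100505; +1.100505 ∉ [-0.7, 0.3) → out
#5 (-1,0): internal coord -1 + (0)·τ' = -1.000000; -1.000000 ∉ [-0.7, 0.3) → out
#6 (-1,-8): internal coord -1 + (-8)·τ' = +2.313708; +2.313708 ∉ [-0.7, 0.3) → out
#7 (-1,5): internal coord -1 + (5)·τ' = -3.071068; -3.071068 ∉ [-0.7, 0.3) → out
#8 (3,8): internal coord 3 + (8)·τ' = -0.313708; -0.313708 ∈ [-0.7, 0.3) → IN Λ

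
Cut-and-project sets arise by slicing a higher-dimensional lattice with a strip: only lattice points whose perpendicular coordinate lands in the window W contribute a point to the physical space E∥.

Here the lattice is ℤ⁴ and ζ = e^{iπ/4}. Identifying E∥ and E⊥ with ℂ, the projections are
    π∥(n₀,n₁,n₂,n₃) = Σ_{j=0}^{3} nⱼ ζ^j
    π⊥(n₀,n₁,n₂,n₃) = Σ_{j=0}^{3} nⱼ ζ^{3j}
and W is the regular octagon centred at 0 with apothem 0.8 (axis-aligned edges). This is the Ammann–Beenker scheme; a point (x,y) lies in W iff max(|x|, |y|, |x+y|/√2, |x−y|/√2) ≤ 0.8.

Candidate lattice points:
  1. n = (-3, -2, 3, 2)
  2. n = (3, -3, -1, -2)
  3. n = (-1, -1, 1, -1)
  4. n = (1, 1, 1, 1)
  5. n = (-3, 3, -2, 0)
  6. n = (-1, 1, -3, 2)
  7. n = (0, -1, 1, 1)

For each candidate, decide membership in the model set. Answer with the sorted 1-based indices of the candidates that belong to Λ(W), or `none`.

Internal map: ζ^{3j} for j=0..3 gives (1,0), (−√2/2,√2/2), (0,−1), (√2/2,√2/2).
#1 (-3, -2, 3, 2): internal (-0.1716, -3.0000); octagon support 3.0000 vs apothem 0.8 → ∉ W
#2 (3, -3, -1, -2): internal (3.7071, -2.5355); octagon support 4.4142 vs apothem 0.8 → ∉ W
#3 (-1, -1, 1, -1): internal (-1.0000, -2.4142); octagon support 2.4142 vs apothem 0.8 → ∉ W
#4 (1, 1, 1, 1): internal (1.0000, 0.4142); octagon support 1.0000 vs apothem 0.8 → ∉ W
#5 (-3, 3, -2, 0): internal (-5.1213, 4.1213); octagon support 6.5355 vs apothem 0.8 → ∉ W
#6 (-1, 1, -3, 2): internal (-0.2929, 5.1213); octagon support 5.1213 vs apothem 0.8 → ∉ W
#7 (0, -1, 1, 1): internal (1.4142, -1.0000); octagon support 1.7071 vs apothem 0.8 → ∉ W

none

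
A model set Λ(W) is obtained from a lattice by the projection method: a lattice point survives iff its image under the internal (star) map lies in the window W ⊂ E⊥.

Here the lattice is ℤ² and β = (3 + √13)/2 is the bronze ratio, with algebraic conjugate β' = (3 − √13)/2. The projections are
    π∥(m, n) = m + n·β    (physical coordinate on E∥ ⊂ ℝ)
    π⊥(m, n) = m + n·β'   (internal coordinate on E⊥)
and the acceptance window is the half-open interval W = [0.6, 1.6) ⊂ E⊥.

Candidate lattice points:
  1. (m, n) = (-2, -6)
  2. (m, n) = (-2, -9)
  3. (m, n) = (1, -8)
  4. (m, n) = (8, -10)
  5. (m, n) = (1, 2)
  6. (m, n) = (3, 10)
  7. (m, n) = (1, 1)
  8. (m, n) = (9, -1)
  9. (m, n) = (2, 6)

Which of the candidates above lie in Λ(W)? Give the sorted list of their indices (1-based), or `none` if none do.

2, 7

Compute β' = (3−√13)/2 = -0.302776, so π⊥(m,n) = m -0.302776·n.
[1] lift (-2,-6): star map gives -0.183346; window check 0.6 ≤ -0.183346 < 1.6 is false → out
[2] lift (-2,-9): star map gives 0.724981; window check 0.6 ≤ 0.724981 < 1.6 is true → IN Λ
[3] lift (1,-8): star map gives 3.422205; window check 0.6 ≤ 3.422205 < 1.6 is false → out
[4] lift (8,-10): star map gives 11.027756; window check 0.6 ≤ 11.027756 < 1.6 is false → out
[5] lift (1,2): star map gives 0.394449; window check 0.6 ≤ 0.394449 < 1.6 is false → out
[6] lift (3,10): star map gives -0.027756; window check 0.6 ≤ -0.027756 < 1.6 is false → out
[7] lift (1,1): star map gives 0.697224; window check 0.6 ≤ 0.697224 < 1.6 is true → IN Λ
[8] lift (9,-1): star map gives 9.302776; window check 0.6 ≤ 9.302776 < 1.6 is false → out
[9] lift (2,6): star map gives 0.183346; window check 0.6 ≤ 0.183346 < 1.6 is false → out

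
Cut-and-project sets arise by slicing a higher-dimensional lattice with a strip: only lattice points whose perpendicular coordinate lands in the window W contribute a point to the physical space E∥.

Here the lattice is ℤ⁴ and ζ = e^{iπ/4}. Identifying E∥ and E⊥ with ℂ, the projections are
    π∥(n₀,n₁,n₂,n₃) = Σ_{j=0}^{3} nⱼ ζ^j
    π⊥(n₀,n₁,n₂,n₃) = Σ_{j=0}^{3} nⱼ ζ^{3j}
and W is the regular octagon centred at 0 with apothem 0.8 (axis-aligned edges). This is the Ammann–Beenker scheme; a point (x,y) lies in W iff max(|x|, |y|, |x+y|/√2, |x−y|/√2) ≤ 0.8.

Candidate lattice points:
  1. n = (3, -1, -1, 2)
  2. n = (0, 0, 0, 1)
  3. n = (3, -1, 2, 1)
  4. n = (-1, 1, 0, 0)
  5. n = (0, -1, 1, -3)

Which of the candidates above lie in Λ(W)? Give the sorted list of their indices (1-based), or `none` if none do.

none

Internal map: ζ^{3j} for j=0..3 gives (1,0), (−√2/2,√2/2), (0,−1), (√2/2,√2/2).
#1 (3, -1, -1, 2): internal (5.1213, 1.7071); octagon support 5.1213 vs apothem 0.8 → ∉ W
#2 (0, 0, 0, 1): internal (0.7071, 0.7071); octagon support 1.0000 vs apothem 0.8 → ∉ W
#3 (3, -1, 2, 1): internal (4.4142, -2.0000); octagon support 4.5355 vs apothem 0.8 → ∉ W
#4 (-1, 1, 0, 0): internal (-1.7071, 0.7071); octagon support 1.7071 vs apothem 0.8 → ∉ W
#5 (0, -1, 1, -3): internal (-1.4142, -3.8284); octagon support 3.8284 vs apothem 0.8 → ∉ W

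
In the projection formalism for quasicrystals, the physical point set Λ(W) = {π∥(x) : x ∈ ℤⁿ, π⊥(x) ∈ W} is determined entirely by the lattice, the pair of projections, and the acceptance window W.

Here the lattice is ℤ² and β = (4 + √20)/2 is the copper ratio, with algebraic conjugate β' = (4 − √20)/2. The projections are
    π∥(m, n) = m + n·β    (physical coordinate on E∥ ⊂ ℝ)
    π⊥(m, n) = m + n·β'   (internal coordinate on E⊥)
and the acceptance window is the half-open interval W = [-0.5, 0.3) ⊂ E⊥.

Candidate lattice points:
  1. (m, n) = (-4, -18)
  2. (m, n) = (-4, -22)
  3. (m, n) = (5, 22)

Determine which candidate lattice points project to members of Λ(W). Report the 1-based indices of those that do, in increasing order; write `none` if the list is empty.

Numerically β ≈ 4.236068 and β' = −1/β ≈ -0.236068.
[1] lift (-4,-18): star map gives 0.249224; window check -0.5 ≤ 0.249224 < 0.3 is true → IN Λ
[2] lift (-4,-22): star map gives 1.193496; window check -0.5 ≤ 1.193496 < 0.3 is false → out
[3] lift (5,22): star map gives -0.193496; window check -0.5 ≤ -0.193496 < 0.3 is true → IN Λ

1, 3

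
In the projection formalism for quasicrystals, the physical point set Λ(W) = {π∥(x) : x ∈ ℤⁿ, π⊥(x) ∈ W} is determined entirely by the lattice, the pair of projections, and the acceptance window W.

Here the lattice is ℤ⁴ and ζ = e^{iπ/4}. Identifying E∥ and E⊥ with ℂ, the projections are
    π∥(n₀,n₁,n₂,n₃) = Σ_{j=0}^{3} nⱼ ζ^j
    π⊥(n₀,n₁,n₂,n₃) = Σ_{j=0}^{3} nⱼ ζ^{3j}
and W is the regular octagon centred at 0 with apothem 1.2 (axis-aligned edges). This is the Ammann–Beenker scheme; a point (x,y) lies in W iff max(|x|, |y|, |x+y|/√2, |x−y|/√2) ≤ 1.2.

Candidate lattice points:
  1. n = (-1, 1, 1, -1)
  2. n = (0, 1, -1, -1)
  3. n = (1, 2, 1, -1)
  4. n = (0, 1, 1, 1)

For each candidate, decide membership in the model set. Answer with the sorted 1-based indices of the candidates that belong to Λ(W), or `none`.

3, 4

Internal map: ζ^{3j} for j=0..3 gives (1,0), (−√2/2,√2/2), (0,−1), (√2/2,√2/2).
#1 (-1, 1, 1, -1): internal (-2.414214, -1.000000); octagon support 2.414214 vs apothem 1.2 → ∉ W
#2 (0, 1, -1, -1): internal (-1.414214, 1.000000); octagon support 1.707107 vs apothem 1.2 → ∉ W
#3 (1, 2, 1, -1): internal (-1.121320, -0.292893); octagon support 1.121320 vs apothem 1.2 → ∈ W
#4 (0, 1, 1, 1): internal (0.000000, 0.414214); octagon support 0.414214 vs apothem 1.2 → ∈ W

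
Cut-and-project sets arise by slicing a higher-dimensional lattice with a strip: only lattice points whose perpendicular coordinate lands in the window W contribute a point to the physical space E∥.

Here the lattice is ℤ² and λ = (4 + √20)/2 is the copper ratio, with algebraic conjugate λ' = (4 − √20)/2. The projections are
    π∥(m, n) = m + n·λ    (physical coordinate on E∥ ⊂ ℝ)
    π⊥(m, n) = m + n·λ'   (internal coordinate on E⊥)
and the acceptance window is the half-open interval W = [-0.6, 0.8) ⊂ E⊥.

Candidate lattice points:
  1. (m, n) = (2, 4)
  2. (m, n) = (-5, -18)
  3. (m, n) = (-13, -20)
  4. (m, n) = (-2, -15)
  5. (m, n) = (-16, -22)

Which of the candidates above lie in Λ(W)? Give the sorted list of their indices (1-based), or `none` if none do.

none

Numerically λ ≈ 4.23607 and λ' = −1/λ ≈ -0.23607.
[1] lift (2,4): star map gives 1.05573; window check -0.6 ≤ 1.05573 < 0.8 is false → out
[2] lift (-5,-18): star map gives -0.75078; window check -0.6 ≤ -0.75078 < 0.8 is false → out
[3] lift (-13,-20): star map gives -8.27864; window check -0.6 ≤ -8.27864 < 0.8 is false → out
[4] lift (-2,-15): star map gives 1.54102; window check -0.6 ≤ 1.54102 < 0.8 is false → out
[5] lift (-16,-22): star map gives -10.80650; window check -0.6 ≤ -10.80650 < 0.8 is false → out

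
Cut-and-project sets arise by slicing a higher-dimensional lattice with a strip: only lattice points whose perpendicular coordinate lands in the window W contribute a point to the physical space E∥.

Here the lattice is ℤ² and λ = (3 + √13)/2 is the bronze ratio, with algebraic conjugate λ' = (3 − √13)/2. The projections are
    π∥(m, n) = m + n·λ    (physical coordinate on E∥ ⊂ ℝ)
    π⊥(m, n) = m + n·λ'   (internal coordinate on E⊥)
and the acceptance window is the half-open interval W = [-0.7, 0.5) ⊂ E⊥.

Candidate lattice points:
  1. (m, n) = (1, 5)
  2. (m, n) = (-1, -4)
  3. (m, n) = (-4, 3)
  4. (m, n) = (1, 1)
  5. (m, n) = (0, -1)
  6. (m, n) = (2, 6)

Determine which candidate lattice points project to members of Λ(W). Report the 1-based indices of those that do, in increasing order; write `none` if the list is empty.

1, 2, 5, 6

λ' = (3−√13)/2 ≈ -0.302776.
candidate 1: (m,n)=(1,5) → π∥ = 1+5·λ ≈ 17.513878, π⊥ = 1+5·λ' ≈ -0.513878 ∈ [-0.7, 0.5) ⇒ IN Λ
candidate 2: (m,n)=(-1,-4) → π∥ = -1-4·λ ≈ -14.211103, π⊥ = -1-4·λ' ≈ 0.211103 ∈ [-0.7, 0.5) ⇒ IN Λ
candidate 3: (m,n)=(-4,3) → π∥ = -4+3·λ ≈ 5.908327, π⊥ = -4+3·λ' ≈ -4.908327 ∉ [-0.7, 0.5) ⇒ out
candidate 4: (m,n)=(1,1) → π∥ = 1+1·λ ≈ 4.302776, π⊥ = 1+1·λ' ≈ 0.697224 ∉ [-0.7, 0.5) ⇒ out
candidate 5: (m,n)=(0,-1) → π∥ = 0-1·λ ≈ -3.302776, π⊥ = 0-1·λ' ≈ 0.302776 ∈ [-0.7, 0.5) ⇒ IN Λ
candidate 6: (m,n)=(2,6) → π∥ = 2+6·λ ≈ 21.816654, π⊥ = 2+6·λ' ≈ 0.183346 ∈ [-0.7, 0.5) ⇒ IN Λ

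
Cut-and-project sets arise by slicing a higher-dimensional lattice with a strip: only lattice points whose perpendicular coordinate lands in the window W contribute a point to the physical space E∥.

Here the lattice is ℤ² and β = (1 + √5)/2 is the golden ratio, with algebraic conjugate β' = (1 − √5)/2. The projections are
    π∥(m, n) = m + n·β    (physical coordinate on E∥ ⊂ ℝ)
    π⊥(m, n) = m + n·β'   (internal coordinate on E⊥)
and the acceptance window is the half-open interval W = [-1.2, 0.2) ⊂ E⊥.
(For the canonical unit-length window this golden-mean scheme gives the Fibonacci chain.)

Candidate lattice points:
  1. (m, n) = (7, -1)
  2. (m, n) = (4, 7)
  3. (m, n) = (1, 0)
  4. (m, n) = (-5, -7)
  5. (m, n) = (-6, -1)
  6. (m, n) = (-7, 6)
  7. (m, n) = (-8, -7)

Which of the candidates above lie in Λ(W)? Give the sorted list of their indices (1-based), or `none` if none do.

Compute β' = (1−√5)/2 = -0.61803, so π⊥(m,n) = m -0.61803·n.
candidate 1: (m,n)=(7,-1) → π∥ = 7-1·β ≈ 5.38197, π⊥ = 7-1·β' ≈ 7.61803 ∉ [-1.2, 0.2) ⇒ out
candidate 2: (m,n)=(4,7) → π∥ = 4+7·β ≈ 15.32624, π⊥ = 4+7·β' ≈ -0.32624 ∈ [-1.2, 0.2) ⇒ IN Λ
candidate 3: (m,n)=(1,0) → π∥ = 1+0·β ≈ 1.00000, π⊥ = 1+0·β' ≈ 1.00000 ∉ [-1.2, 0.2) ⇒ out
candidate 4: (m,n)=(-5,-7) → π∥ = -5-7·β ≈ -16.32624, π⊥ = -5-7·β' ≈ -0.67376 ∈ [-1.2, 0.2) ⇒ IN Λ
candidate 5: (m,n)=(-6,-1) → π∥ = -6-1·β ≈ -7.61803, π⊥ = -6-1·β' ≈ -5.38197 ∉ [-1.2, 0.2) ⇒ out
candidate 6: (m,n)=(-7,6) → π∥ = -7+6·β ≈ 2.70820, π⊥ = -7+6·β' ≈ -10.70820 ∉ [-1.2, 0.2) ⇒ out
candidate 7: (m,n)=(-8,-7) → π∥ = -8-7·β ≈ -19.32624, π⊥ = -8-7·β' ≈ -3.67376 ∉ [-1.2, 0.2) ⇒ out

2, 4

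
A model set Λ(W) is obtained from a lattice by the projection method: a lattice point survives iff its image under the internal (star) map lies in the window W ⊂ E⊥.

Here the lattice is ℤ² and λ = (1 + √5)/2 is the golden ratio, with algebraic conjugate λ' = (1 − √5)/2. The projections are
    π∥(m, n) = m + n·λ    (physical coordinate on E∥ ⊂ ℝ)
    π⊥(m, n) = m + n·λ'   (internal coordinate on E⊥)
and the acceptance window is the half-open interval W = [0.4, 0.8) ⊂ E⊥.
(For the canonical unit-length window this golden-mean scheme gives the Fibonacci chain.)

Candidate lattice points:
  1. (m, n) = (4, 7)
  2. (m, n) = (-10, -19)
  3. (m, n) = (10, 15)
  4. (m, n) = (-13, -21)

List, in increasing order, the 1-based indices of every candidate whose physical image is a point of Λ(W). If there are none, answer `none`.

Numerically λ ≈ 1.61803 and λ' = −1/λ ≈ -0.61803.
candidate 1: (m,n)=(4,7) → π∥ = 4+7·λ ≈ 15.32624, π⊥ = 4+7·λ' ≈ -0.32624 ∉ [0.4, 0.8) ⇒ out
candidate 2: (m,n)=(-10,-19) → π∥ = -10-19·λ ≈ -40.74265, π⊥ = -10-19·λ' ≈ 1.74265 ∉ [0.4, 0.8) ⇒ out
candidate 3: (m,n)=(10,15) → π∥ = 10+15·λ ≈ 34.27051, π⊥ = 10+15·λ' ≈ 0.72949 ∈ [0.4, 0.8) ⇒ IN Λ
candidate 4: (m,n)=(-13,-21) → π∥ = -13-21·λ ≈ -46.97871, π⊥ = -13-21·λ' ≈ -0.02129 ∉ [0.4, 0.8) ⇒ out

3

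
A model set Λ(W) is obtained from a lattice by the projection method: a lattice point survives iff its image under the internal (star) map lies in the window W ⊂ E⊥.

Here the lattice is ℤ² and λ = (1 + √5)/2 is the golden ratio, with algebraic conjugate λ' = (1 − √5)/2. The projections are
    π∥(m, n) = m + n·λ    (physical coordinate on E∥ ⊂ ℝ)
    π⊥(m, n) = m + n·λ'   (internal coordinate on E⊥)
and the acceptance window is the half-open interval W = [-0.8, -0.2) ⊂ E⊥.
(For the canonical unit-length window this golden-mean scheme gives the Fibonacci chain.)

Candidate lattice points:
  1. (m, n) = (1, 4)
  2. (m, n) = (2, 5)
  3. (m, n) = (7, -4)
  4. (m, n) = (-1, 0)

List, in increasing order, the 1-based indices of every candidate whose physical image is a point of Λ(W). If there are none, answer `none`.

none

λ' = (1−√5)/2 ≈ -0.6180.
candidate 1: (m,n)=(1,4) → π∥ = 1+4·λ ≈ 7.4721, π⊥ = 1+4·λ' ≈ -1.4721 ∉ [-0.8, -0.2) ⇒ out
candidate 2: (m,n)=(2,5) → π∥ = 2+5·λ ≈ 10.0902, π⊥ = 2+5·λ' ≈ -1.0902 ∉ [-0.8, -0.2) ⇒ out
candidate 3: (m,n)=(7,-4) → π∥ = 7-4·λ ≈ 0.5279, π⊥ = 7-4·λ' ≈ 9.4721 ∉ [-0.8, -0.2) ⇒ out
candidate 4: (m,n)=(-1,0) → π∥ = -1+0·λ ≈ -1.0000, π⊥ = -1+0·λ' ≈ -1.0000 ∉ [-0.8, -0.2) ⇒ out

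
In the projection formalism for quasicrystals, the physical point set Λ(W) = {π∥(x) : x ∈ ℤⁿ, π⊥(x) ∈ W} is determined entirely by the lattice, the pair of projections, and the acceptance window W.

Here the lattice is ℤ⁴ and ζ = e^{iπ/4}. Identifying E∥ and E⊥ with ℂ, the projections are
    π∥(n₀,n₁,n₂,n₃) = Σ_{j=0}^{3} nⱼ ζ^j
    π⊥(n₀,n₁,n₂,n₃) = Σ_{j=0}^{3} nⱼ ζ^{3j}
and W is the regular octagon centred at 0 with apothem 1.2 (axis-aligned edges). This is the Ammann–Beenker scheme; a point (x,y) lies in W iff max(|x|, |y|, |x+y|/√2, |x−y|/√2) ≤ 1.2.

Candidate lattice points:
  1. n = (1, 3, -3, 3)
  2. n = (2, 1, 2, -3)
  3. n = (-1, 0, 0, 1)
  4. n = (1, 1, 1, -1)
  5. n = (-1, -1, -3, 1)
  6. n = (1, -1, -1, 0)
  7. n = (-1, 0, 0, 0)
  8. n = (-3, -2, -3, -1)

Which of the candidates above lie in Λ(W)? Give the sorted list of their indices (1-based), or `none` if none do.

π⊥(n) = n₀ + n₁ζ³ + n₂ζ⁶ + n₃ζ⁹ where ζ = e^{iπ/4}.
#1 (1, 3, -3, 3): internal (1.00000, 7.24264); octagon support 7.24264 vs apothem 1.2 → ∉ W
#2 (2, 1, 2, -3): internal (-0.82843, -3.41421); octagon support 3.41421 vs apothem 1.2 → ∉ W
#3 (-1, 0, 0, 1): internal (-0.29289, 0.70711); octagon support 0.70711 vs apothem 1.2 → ∈ W
#4 (1, 1, 1, -1): internal (-0.41421, -1.00000); octagon support 1.00000 vs apothem 1.2 → ∈ W
#5 (-1, -1, -3, 1): internal (0.41421, 3.00000); octagon support 3.00000 vs apothem 1.2 → ∉ W
#6 (1, -1, -1, 0): internal (1.70711, 0.29289); octagon support 1.70711 vs apothem 1.2 → ∉ W
#7 (-1, 0, 0, 0): internal (-1.00000, 0.00000); octagon support 1.00000 vs apothem 1.2 → ∈ W
#8 (-3, -2, -3, -1): internal (-2.29289, 0.87868); octagon support 2.29289 vs apothem 1.2 → ∉ W

3, 4, 7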